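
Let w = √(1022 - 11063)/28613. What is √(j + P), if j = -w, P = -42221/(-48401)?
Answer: √(1673052771109762549 - 67030439047013*I*√10041)/1384897813 ≈ 0.93398 - 0.0018748*I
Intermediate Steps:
w = I*√10041/28613 (w = √(-10041)*(1/28613) = (I*√10041)*(1/28613) = I*√10041/28613 ≈ 0.0035021*I)
P = 42221/48401 (P = -42221*(-1/48401) = 42221/48401 ≈ 0.87232)
j = -I*√10041/28613 ≈ -0.0035021*I
√(j + P) = √(-I*√10041/28613 + 42221/48401) = √(42221/48401 - I*√10041/28613)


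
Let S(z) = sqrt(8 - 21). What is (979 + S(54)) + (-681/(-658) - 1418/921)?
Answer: 592985779/606018 + I*sqrt(13) ≈ 978.5 + 3.6056*I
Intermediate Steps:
S(z) = I*sqrt(13) (S(z) = sqrt(-13) = I*sqrt(13))
(979 + S(54)) + (-681/(-658) - 1418/921) = (979 + I*sqrt(13)) + (-681/(-658) - 1418/921) = (979 + I*sqrt(13)) + (-681*(-1/658) - 1418*1/921) = (979 + I*sqrt(13)) + (681/658 - 1418/921) = (979 + I*sqrt(13)) - 305843/606018 = 592985779/606018 + I*sqrt(13)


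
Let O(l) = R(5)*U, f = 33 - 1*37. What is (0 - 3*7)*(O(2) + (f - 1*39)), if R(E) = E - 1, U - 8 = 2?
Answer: 63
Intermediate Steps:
U = 10 (U = 8 + 2 = 10)
R(E) = -1 + E
f = -4 (f = 33 - 37 = -4)
O(l) = 40 (O(l) = (-1 + 5)*10 = 4*10 = 40)
(0 - 3*7)*(O(2) + (f - 1*39)) = (0 - 3*7)*(40 + (-4 - 1*39)) = (0 - 21)*(40 + (-4 - 39)) = -21*(40 - 43) = -21*(-3) = 63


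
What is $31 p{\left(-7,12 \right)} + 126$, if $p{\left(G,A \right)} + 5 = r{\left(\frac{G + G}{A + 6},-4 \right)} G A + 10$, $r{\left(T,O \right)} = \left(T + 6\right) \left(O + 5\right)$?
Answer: $- \frac{39953}{3} \approx -13318.0$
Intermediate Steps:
$r{\left(T,O \right)} = \left(5 + O\right) \left(6 + T\right)$ ($r{\left(T,O \right)} = \left(6 + T\right) \left(5 + O\right) = \left(5 + O\right) \left(6 + T\right)$)
$p{\left(G,A \right)} = 5 + A G \left(6 + \frac{2 G}{6 + A}\right)$ ($p{\left(G,A \right)} = -5 + \left(\left(30 + 5 \frac{G + G}{A + 6} + 6 \left(-4\right) - 4 \frac{G + G}{A + 6}\right) G A + 10\right) = -5 + \left(\left(30 + 5 \frac{2 G}{6 + A} - 24 - 4 \frac{2 G}{6 + A}\right) G A + 10\right) = -5 + \left(\left(30 + \frac{10 G}{6 + A} - 24 - \frac{8 G}{6 + A}\right) G A + 10\right) = -5 + \left(\left(6 + \frac{2 G}{6 + A}\right) G A + 10\right) = -5 + \left(G \left(6 + \frac{2 G}{6 + A}\right) A + 10\right) = -5 + \left(A G \left(6 + \frac{2 G}{6 + A}\right) + 10\right) = -5 + \left(10 + A G \left(6 + \frac{2 G}{6 + A}\right)\right) = 5 + A G \left(6 + \frac{2 G}{6 + A}\right)$)
$31 p{\left(-7,12 \right)} + 126 = 31 \frac{30 + 5 \cdot 12 + 2 \cdot 12 \left(-7\right) \left(18 - 7 + 3 \cdot 12\right)}{6 + 12} + 126 = 31 \frac{30 + 60 + 2 \cdot 12 \left(-7\right) \left(18 - 7 + 36\right)}{18} + 126 = 31 \frac{30 + 60 + 2 \cdot 12 \left(-7\right) 47}{18} + 126 = 31 \frac{30 + 60 - 7896}{18} + 126 = 31 \cdot \frac{1}{18} \left(-7806\right) + 126 = 31 \left(- \frac{1301}{3}\right) + 126 = - \frac{40331}{3} + 126 = - \frac{39953}{3}$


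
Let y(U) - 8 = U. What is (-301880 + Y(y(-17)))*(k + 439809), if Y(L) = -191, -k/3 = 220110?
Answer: 66612998991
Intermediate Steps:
k = -660330 (k = -3*220110 = -660330)
y(U) = 8 + U
(-301880 + Y(y(-17)))*(k + 439809) = (-301880 - 191)*(-660330 + 439809) = -302071*(-220521) = 66612998991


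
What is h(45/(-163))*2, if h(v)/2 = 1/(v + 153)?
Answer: 326/12447 ≈ 0.026191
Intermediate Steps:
h(v) = 2/(153 + v) (h(v) = 2/(v + 153) = 2/(153 + v))
h(45/(-163))*2 = (2/(153 + 45/(-163)))*2 = (2/(153 + 45*(-1/163)))*2 = (2/(153 - 45/163))*2 = (2/(24894/163))*2 = (2*(163/24894))*2 = (163/12447)*2 = 326/12447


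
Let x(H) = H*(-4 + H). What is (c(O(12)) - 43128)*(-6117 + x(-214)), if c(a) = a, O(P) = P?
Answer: -1747707060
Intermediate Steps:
(c(O(12)) - 43128)*(-6117 + x(-214)) = (12 - 43128)*(-6117 - 214*(-4 - 214)) = -43116*(-6117 - 214*(-218)) = -43116*(-6117 + 46652) = -43116*40535 = -1747707060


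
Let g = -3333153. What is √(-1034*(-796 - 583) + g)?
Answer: I*√1907267 ≈ 1381.0*I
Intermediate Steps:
√(-1034*(-796 - 583) + g) = √(-1034*(-796 - 583) - 3333153) = √(-1034*(-1379) - 3333153) = √(1425886 - 3333153) = √(-1907267) = I*√1907267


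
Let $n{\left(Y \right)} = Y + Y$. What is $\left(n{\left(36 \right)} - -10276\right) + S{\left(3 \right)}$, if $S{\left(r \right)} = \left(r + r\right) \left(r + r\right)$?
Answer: $10384$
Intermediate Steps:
$n{\left(Y \right)} = 2 Y$
$S{\left(r \right)} = 4 r^{2}$ ($S{\left(r \right)} = 2 r 2 r = 4 r^{2}$)
$\left(n{\left(36 \right)} - -10276\right) + S{\left(3 \right)} = \left(2 \cdot 36 - -10276\right) + 4 \cdot 3^{2} = \left(72 + 10276\right) + 4 \cdot 9 = 10348 + 36 = 10384$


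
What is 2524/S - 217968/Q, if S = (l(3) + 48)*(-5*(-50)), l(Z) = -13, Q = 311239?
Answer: -29517178/71666875 ≈ -0.41187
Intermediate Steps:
S = 8750 (S = (-13 + 48)*(-5*(-50)) = 35*250 = 8750)
2524/S - 217968/Q = 2524/8750 - 217968/311239 = 2524*(1/8750) - 217968*1/311239 = 1262/4375 - 11472/16381 = -29517178/71666875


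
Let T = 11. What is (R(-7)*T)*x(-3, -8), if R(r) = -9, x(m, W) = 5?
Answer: -495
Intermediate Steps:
(R(-7)*T)*x(-3, -8) = -9*11*5 = -99*5 = -495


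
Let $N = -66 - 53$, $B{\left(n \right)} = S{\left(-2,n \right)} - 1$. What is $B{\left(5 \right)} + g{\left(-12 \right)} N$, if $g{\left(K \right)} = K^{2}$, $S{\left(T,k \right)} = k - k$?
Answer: $-17137$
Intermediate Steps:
$S{\left(T,k \right)} = 0$
$B{\left(n \right)} = -1$ ($B{\left(n \right)} = 0 - 1 = -1$)
$N = -119$
$B{\left(5 \right)} + g{\left(-12 \right)} N = -1 + \left(-12\right)^{2} \left(-119\right) = -1 + 144 \left(-119\right) = -1 - 17136 = -17137$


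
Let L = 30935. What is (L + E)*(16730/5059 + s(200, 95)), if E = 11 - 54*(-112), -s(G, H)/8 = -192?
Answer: 288085373876/5059 ≈ 5.6945e+7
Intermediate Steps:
s(G, H) = 1536 (s(G, H) = -8*(-192) = 1536)
E = 6059 (E = 11 + 6048 = 6059)
(L + E)*(16730/5059 + s(200, 95)) = (30935 + 6059)*(16730/5059 + 1536) = 36994*(16730*(1/5059) + 1536) = 36994*(16730/5059 + 1536) = 36994*(7787354/5059) = 288085373876/5059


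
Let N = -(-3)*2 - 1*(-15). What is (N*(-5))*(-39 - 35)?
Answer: 7770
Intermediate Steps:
N = 21 (N = -3*(-2) + 15 = 6 + 15 = 21)
(N*(-5))*(-39 - 35) = (21*(-5))*(-39 - 35) = -105*(-74) = 7770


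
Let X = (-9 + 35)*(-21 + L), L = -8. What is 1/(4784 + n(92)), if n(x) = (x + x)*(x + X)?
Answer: -1/117024 ≈ -8.5452e-6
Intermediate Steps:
X = -754 (X = (-9 + 35)*(-21 - 8) = 26*(-29) = -754)
n(x) = 2*x*(-754 + x) (n(x) = (x + x)*(x - 754) = (2*x)*(-754 + x) = 2*x*(-754 + x))
1/(4784 + n(92)) = 1/(4784 + 2*92*(-754 + 92)) = 1/(4784 + 2*92*(-662)) = 1/(4784 - 121808) = 1/(-117024) = -1/117024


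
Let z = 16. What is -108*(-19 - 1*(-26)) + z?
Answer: -740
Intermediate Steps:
-108*(-19 - 1*(-26)) + z = -108*(-19 - 1*(-26)) + 16 = -108*(-19 + 26) + 16 = -108*7 + 16 = -756 + 16 = -740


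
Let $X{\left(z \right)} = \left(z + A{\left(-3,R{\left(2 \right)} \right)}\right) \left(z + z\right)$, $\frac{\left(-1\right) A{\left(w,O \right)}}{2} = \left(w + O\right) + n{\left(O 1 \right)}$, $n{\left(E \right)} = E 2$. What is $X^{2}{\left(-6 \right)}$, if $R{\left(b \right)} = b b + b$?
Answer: $186624$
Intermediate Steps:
$R{\left(b \right)} = b + b^{2}$ ($R{\left(b \right)} = b^{2} + b = b + b^{2}$)
$n{\left(E \right)} = 2 E$
$A{\left(w,O \right)} = - 6 O - 2 w$ ($A{\left(w,O \right)} = - 2 \left(\left(w + O\right) + 2 O 1\right) = - 2 \left(\left(O + w\right) + 2 O\right) = - 2 \left(w + 3 O\right) = - 6 O - 2 w$)
$X{\left(z \right)} = 2 z \left(-30 + z\right)$ ($X{\left(z \right)} = \left(z - \left(-6 + 6 \cdot 2 \left(1 + 2\right)\right)\right) \left(z + z\right) = \left(z + \left(- 6 \cdot 2 \cdot 3 + 6\right)\right) 2 z = \left(z + \left(\left(-6\right) 6 + 6\right)\right) 2 z = \left(z + \left(-36 + 6\right)\right) 2 z = \left(z - 30\right) 2 z = \left(-30 + z\right) 2 z = 2 z \left(-30 + z\right)$)
$X^{2}{\left(-6 \right)} = \left(2 \left(-6\right) \left(-30 - 6\right)\right)^{2} = \left(2 \left(-6\right) \left(-36\right)\right)^{2} = 432^{2} = 186624$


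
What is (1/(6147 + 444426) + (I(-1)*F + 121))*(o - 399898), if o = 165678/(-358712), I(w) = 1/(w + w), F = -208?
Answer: -3635660600544391001/40406485494 ≈ -8.9977e+7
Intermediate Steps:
I(w) = 1/(2*w)
o = -82839/179356 (o = 165678*(-1/358712) = -82839/179356 ≈ -0.46187)
(1/(6147 + 444426) + (I(-1)*F + 121))*(o - 399898) = (1/(6147 + 444426) + (((½)/(-1))*(-208) + 121))*(-82839/179356 - 399898) = (1/450573 + (((½)*(-1))*(-208) + 121))*(-71724188527/179356) = (1/450573 + (-½*(-208) + 121))*(-71724188527/179356) = (1/450573 + (104 + 121))*(-71724188527/179356) = (1/450573 + 225)*(-71724188527/179356) = (101378926/450573)*(-71724188527/179356) = -3635660600544391001/40406485494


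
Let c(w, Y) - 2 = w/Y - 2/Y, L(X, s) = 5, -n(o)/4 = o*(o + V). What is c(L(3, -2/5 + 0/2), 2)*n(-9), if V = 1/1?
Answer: -1008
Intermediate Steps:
V = 1
n(o) = -4*o*(1 + o) (n(o) = -4*o*(o + 1) = -4*o*(1 + o))
c(w, Y) = 2 - 2/Y + w/Y (c(w, Y) = 2 + (w/Y - 2/Y) = 2 + (-2/Y + w/Y) = 2 - 2/Y + w/Y)
c(L(3, -2/5 + 0/2), 2)*n(-9) = ((-2 + 5 + 2*2)/2)*(-4*(-9)*(1 - 9)) = ((-2 + 5 + 4)/2)*(-4*(-9)*(-8)) = ((½)*7)*(-288) = (7/2)*(-288) = -1008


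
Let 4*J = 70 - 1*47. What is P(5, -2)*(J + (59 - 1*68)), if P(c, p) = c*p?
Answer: 65/2 ≈ 32.500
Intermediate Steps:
J = 23/4 (J = (70 - 1*47)/4 = (70 - 47)/4 = (1/4)*23 = 23/4 ≈ 5.7500)
P(5, -2)*(J + (59 - 1*68)) = (5*(-2))*(23/4 + (59 - 1*68)) = -10*(23/4 + (59 - 68)) = -10*(23/4 - 9) = -10*(-13/4) = 65/2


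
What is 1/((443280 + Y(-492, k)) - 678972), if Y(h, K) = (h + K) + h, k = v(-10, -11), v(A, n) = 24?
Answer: -1/236652 ≈ -4.2256e-6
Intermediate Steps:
k = 24
Y(h, K) = K + 2*h (Y(h, K) = (K + h) + h = K + 2*h)
1/((443280 + Y(-492, k)) - 678972) = 1/((443280 + (24 + 2*(-492))) - 678972) = 1/((443280 + (24 - 984)) - 678972) = 1/((443280 - 960) - 678972) = 1/(442320 - 678972) = 1/(-236652) = -1/236652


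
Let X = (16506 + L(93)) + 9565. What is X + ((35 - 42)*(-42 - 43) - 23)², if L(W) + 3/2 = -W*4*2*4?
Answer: 700555/2 ≈ 3.5028e+5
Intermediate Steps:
L(W) = -3/2 - 32*W (L(W) = -3/2 - W*4*2*4 = -3/2 - 4*W*2*4 = -3/2 - 8*W*4 = -3/2 - 32*W)
X = 46187/2 (X = (16506 + (-3/2 - 32*93)) + 9565 = (16506 + (-3/2 - 2976)) + 9565 = (16506 - 5955/2) + 9565 = 27057/2 + 9565 = 46187/2 ≈ 23094.)
X + ((35 - 42)*(-42 - 43) - 23)² = 46187/2 + ((35 - 42)*(-42 - 43) - 23)² = 46187/2 + (-7*(-85) - 23)² = 46187/2 + (595 - 23)² = 46187/2 + 572² = 46187/2 + 327184 = 700555/2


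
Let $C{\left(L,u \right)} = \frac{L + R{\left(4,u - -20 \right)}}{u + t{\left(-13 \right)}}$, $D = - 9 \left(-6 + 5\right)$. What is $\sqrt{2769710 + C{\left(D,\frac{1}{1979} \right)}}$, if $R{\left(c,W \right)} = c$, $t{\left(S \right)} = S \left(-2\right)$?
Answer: $\frac{\sqrt{7333132674095535}}{51455} \approx 1664.2$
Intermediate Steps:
$t{\left(S \right)} = - 2 S$
$D = 9$ ($D = \left(-9\right) \left(-1\right) = 9$)
$C{\left(L,u \right)} = \frac{4 + L}{26 + u}$ ($C{\left(L,u \right)} = \frac{L + 4}{u - -26} = \frac{4 + L}{u + 26} = \frac{4 + L}{26 + u}$)
$\sqrt{2769710 + C{\left(D,\frac{1}{1979} \right)}} = \sqrt{2769710 + \frac{4 + 9}{26 + \frac{1}{1979}}} = \sqrt{2769710 + \frac{1}{26 + \frac{1}{1979}} \cdot 13} = \sqrt{2769710 + \frac{1}{\frac{51455}{1979}} \cdot 13} = \sqrt{2769710 + \frac{1979}{51455} \cdot 13} = \sqrt{2769710 + \frac{25727}{51455}} = \sqrt{\frac{142515453777}{51455}} = \frac{\sqrt{7333132674095535}}{51455}$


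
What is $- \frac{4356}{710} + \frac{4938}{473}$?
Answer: $\frac{722796}{167915} \approx 4.3045$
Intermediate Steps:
$- \frac{4356}{710} + \frac{4938}{473} = \left(-4356\right) \frac{1}{710} + 4938 \cdot \frac{1}{473} = - \frac{2178}{355} + \frac{4938}{473} = \frac{722796}{167915}$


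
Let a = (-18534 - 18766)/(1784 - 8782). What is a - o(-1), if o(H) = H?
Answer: 22149/3499 ≈ 6.3301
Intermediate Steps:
a = 18650/3499 (a = -37300/(-6998) = -37300*(-1/6998) = 18650/3499 ≈ 5.3301)
a - o(-1) = 18650/3499 - 1*(-1) = 18650/3499 + 1 = 22149/3499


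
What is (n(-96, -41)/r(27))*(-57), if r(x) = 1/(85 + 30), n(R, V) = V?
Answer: 268755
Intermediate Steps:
r(x) = 1/115
(n(-96, -41)/r(27))*(-57) = -41/1/115*(-57) = -41*115*(-57) = -4715*(-57) = 268755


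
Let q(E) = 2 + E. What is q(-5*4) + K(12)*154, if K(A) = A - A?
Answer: -18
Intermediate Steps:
K(A) = 0
q(-5*4) + K(12)*154 = (2 - 5*4) + 0*154 = (2 - 20) + 0 = -18 + 0 = -18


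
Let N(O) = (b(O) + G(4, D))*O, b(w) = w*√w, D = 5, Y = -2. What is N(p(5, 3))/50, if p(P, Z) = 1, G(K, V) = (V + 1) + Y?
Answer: ⅒ ≈ 0.10000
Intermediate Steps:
G(K, V) = -1 + V (G(K, V) = (V + 1) - 2 = (1 + V) - 2 = -1 + V)
b(w) = w^(3/2)
N(O) = O*(4 + O^(3/2)) (N(O) = (O^(3/2) + (-1 + 5))*O = (O^(3/2) + 4)*O = (4 + O^(3/2))*O = O*(4 + O^(3/2)))
N(p(5, 3))/50 = (1*(4 + 1^(3/2)))/50 = (1*(4 + 1))*(1/50) = (1*5)*(1/50) = 5*(1/50) = ⅒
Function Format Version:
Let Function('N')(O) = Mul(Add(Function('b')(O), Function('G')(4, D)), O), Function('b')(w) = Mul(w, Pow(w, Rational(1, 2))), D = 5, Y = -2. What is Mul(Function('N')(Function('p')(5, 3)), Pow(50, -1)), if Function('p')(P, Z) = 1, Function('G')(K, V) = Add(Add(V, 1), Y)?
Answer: Rational(1, 10) ≈ 0.10000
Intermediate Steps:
Function('G')(K, V) = Add(-1, V) (Function('G')(K, V) = Add(Add(V, 1), -2) = Add(Add(1, V), -2) = Add(-1, V))
Function('b')(w) = Pow(w, Rational(3, 2))
Function('N')(O) = Mul(O, Add(4, Pow(O, Rational(3, 2)))) (Function('N')(O) = Mul(Add(Pow(O, Rational(3, 2)), Add(-1, 5)), O) = Mul(Add(Pow(O, Rational(3, 2)), 4), O) = Mul(Add(4, Pow(O, Rational(3, 2))), O) = Mul(O, Add(4, Pow(O, Rational(3, 2)))))
Mul(Function('N')(Function('p')(5, 3)), Pow(50, -1)) = Mul(Mul(1, Add(4, Pow(1, Rational(3, 2)))), Pow(50, -1)) = Mul(Mul(1, Add(4, 1)), Rational(1, 50)) = Mul(Mul(1, 5), Rational(1, 50)) = Mul(5, Rational(1, 50)) = Rational(1, 10)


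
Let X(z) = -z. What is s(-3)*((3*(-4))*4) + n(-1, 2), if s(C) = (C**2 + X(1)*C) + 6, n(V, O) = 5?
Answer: -859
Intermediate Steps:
s(C) = 6 + C**2 - C (s(C) = (C**2 + (-1*1)*C) + 6 = (C**2 - C) + 6 = 6 + C**2 - C)
s(-3)*((3*(-4))*4) + n(-1, 2) = (6 + (-3)**2 - 1*(-3))*((3*(-4))*4) + 5 = (6 + 9 + 3)*(-12*4) + 5 = 18*(-48) + 5 = -864 + 5 = -859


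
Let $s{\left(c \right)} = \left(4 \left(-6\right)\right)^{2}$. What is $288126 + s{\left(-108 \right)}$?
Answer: $288702$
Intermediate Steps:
$s{\left(c \right)} = 576$ ($s{\left(c \right)} = \left(-24\right)^{2} = 576$)
$288126 + s{\left(-108 \right)} = 288126 + 576 = 288702$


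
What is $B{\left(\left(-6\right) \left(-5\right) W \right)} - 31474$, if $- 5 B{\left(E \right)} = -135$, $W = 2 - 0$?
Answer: $-31447$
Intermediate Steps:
$W = 2$ ($W = 2 + 0 = 2$)
$B{\left(E \right)} = 27$ ($B{\left(E \right)} = \left(- \frac{1}{5}\right) \left(-135\right) = 27$)
$B{\left(\left(-6\right) \left(-5\right) W \right)} - 31474 = 27 - 31474 = -31447$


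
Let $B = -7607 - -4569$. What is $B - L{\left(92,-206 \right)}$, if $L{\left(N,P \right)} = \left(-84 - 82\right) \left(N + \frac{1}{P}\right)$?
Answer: $\frac{1260019}{103} \approx 12233.0$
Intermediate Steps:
$L{\left(N,P \right)} = - 166 N - \frac{166}{P}$ ($L{\left(N,P \right)} = - 166 \left(N + \frac{1}{P}\right) = - 166 N - \frac{166}{P}$)
$B = -3038$ ($B = -7607 + 4569 = -3038$)
$B - L{\left(92,-206 \right)} = -3038 - \left(\left(-166\right) 92 - \frac{166}{-206}\right) = -3038 - \left(-15272 - - \frac{83}{103}\right) = -3038 - \left(-15272 + \frac{83}{103}\right) = -3038 - - \frac{1572933}{103} = -3038 + \frac{1572933}{103} = \frac{1260019}{103}$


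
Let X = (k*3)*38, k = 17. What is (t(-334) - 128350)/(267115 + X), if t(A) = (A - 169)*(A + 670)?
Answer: -297358/269053 ≈ -1.1052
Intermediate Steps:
t(A) = (-169 + A)*(670 + A)
X = 1938 (X = (17*3)*38 = 51*38 = 1938)
(t(-334) - 128350)/(267115 + X) = ((-113230 + (-334)² + 501*(-334)) - 128350)/(267115 + 1938) = ((-113230 + 111556 - 167334) - 128350)/269053 = (-169008 - 128350)*(1/269053) = -297358*1/269053 = -297358/269053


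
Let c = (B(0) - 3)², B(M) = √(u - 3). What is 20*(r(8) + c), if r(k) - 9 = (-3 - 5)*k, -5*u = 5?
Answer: -1000 - 240*I ≈ -1000.0 - 240.0*I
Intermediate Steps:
u = -1 (u = -⅕*5 = -1)
r(k) = 9 - 8*k (r(k) = 9 + (-3 - 5)*k = 9 - 8*k)
B(M) = 2*I (B(M) = √(-1 - 3) = √(-4) = 2*I)
c = (-3 + 2*I)² (c = (2*I - 3)² = (-3 + 2*I)² ≈ 5.0 - 12.0*I)
20*(r(8) + c) = 20*((9 - 8*8) + (5 - 12*I)) = 20*((9 - 64) + (5 - 12*I)) = 20*(-55 + (5 - 12*I)) = 20*(-50 - 12*I) = -1000 - 240*I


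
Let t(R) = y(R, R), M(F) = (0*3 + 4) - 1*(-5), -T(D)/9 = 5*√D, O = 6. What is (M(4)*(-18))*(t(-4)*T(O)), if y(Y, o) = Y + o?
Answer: -58320*√6 ≈ -1.4285e+5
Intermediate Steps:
T(D) = -45*√D
M(F) = 9 (M(F) = (0 + 4) + 5 = 4 + 5 = 9)
t(R) = 2*R (t(R) = R + R = 2*R)
(M(4)*(-18))*(t(-4)*T(O)) = (9*(-18))*((2*(-4))*(-45*√6)) = -(-1296)*(-45*√6) = -58320*√6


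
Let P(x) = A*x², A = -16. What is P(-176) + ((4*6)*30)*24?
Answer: -478336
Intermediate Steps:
P(x) = -16*x²
P(-176) + ((4*6)*30)*24 = -16*(-176)² + ((4*6)*30)*24 = -16*30976 + (24*30)*24 = -495616 + 720*24 = -495616 + 17280 = -478336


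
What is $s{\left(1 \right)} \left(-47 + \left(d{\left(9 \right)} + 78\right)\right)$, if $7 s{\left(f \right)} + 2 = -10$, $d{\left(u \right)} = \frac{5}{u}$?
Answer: $- \frac{1136}{21} \approx -54.095$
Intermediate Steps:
$s{\left(f \right)} = - \frac{12}{7}$ ($s{\left(f \right)} = - \frac{2}{7} + \frac{1}{7} \left(-10\right) = - \frac{2}{7} - \frac{10}{7} = - \frac{12}{7}$)
$s{\left(1 \right)} \left(-47 + \left(d{\left(9 \right)} + 78\right)\right) = - \frac{12 \left(-47 + \left(\frac{5}{9} + 78\right)\right)}{7} = - \frac{12 \left(-47 + \frac{707}{9}\right)}{7} = \left(- \frac{12}{7}\right) \frac{284}{9} = - \frac{1136}{21}$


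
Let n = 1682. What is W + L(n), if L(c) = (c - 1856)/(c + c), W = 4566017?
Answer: 264828983/58 ≈ 4.5660e+6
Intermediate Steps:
L(c) = (-1856 + c)/(2*c) (L(c) = (-1856 + c)/((2*c)) = (-1856 + c)*(1/(2*c)) = (-1856 + c)/(2*c))
W + L(n) = 4566017 + (½)*(-1856 + 1682)/1682 = 4566017 + (½)*(1/1682)*(-174) = 4566017 - 3/58 = 264828983/58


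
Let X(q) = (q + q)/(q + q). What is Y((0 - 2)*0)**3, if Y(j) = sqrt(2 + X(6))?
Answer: 3*sqrt(3) ≈ 5.1962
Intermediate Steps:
X(q) = 1 (X(q) = (2*q)/((2*q)) = (2*q)*(1/(2*q)) = 1)
Y(j) = sqrt(3) (Y(j) = sqrt(2 + 1) = sqrt(3))
Y((0 - 2)*0)**3 = (sqrt(3))**3 = 3*sqrt(3)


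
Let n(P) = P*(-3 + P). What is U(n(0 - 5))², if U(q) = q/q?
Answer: 1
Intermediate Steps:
U(q) = 1
U(n(0 - 5))² = 1² = 1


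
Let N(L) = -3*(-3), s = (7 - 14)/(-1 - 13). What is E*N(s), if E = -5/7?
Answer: -45/7 ≈ -6.4286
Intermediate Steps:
s = ½ (s = -7/(-14) = -7*(-1/14) = ½ ≈ 0.50000)
N(L) = 9
E = -5/7 (E = -5*⅐ = -5/7 ≈ -0.71429)
E*N(s) = -5/7*9 = -45/7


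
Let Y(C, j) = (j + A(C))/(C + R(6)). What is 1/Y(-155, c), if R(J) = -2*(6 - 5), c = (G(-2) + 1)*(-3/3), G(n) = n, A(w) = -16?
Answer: 157/15 ≈ 10.467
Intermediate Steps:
c = 1 (c = (-2 + 1)*(-3/3) = -(-3)/3 = -1*(-1) = 1)
R(J) = -2 (R(J) = -2*1 = -2)
Y(C, j) = (-16 + j)/(-2 + C) (Y(C, j) = (j - 16)/(C - 2) = (-16 + j)/(-2 + C))
1/Y(-155, c) = 1/((-16 + 1)/(-2 - 155)) = 1/(-15/(-157)) = 1/(-1/157*(-15)) = 1/(15/157) = 157/15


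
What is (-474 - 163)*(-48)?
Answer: 30576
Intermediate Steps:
(-474 - 163)*(-48) = -637*(-48) = 30576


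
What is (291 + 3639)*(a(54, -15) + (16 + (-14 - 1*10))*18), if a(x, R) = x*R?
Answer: -3749220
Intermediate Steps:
a(x, R) = R*x
(291 + 3639)*(a(54, -15) + (16 + (-14 - 1*10))*18) = (291 + 3639)*(-15*54 + (16 + (-14 - 1*10))*18) = 3930*(-810 + (16 + (-14 - 10))*18) = 3930*(-810 + (16 - 24)*18) = 3930*(-810 - 8*18) = 3930*(-810 - 144) = 3930*(-954) = -3749220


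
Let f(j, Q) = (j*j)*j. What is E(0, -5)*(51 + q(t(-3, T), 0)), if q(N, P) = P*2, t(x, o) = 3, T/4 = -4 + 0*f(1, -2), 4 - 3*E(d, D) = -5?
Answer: 153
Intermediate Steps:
f(j, Q) = j**3 (f(j, Q) = j**2*j = j**3)
E(d, D) = 3 (E(d, D) = 4/3 - 1/3*(-5) = 4/3 + 5/3 = 3)
T = -16 (T = 4*(-4 + 0*1**3) = 4*(-4 + 0*1) = 4*(-4 + 0) = 4*(-4) = -16)
q(N, P) = 2*P
E(0, -5)*(51 + q(t(-3, T), 0)) = 3*(51 + 2*0) = 3*(51 + 0) = 3*51 = 153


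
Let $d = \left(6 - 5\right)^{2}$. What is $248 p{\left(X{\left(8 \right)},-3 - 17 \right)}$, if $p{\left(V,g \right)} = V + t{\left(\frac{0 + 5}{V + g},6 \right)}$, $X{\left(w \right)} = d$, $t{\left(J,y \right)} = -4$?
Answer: $-744$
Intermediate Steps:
$d = 1$ ($d = 1^{2} = 1$)
$X{\left(w \right)} = 1$
$p{\left(V,g \right)} = -4 + V$ ($p{\left(V,g \right)} = V - 4 = -4 + V$)
$248 p{\left(X{\left(8 \right)},-3 - 17 \right)} = 248 \left(-4 + 1\right) = 248 \left(-3\right) = -744$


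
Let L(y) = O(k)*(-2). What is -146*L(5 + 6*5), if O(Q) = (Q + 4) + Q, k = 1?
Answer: 1752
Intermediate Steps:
O(Q) = 4 + 2*Q (O(Q) = (4 + Q) + Q = 4 + 2*Q)
L(y) = -12 (L(y) = (4 + 2*1)*(-2) = (4 + 2)*(-2) = 6*(-2) = -12)
-146*L(5 + 6*5) = -146*(-12) = 1752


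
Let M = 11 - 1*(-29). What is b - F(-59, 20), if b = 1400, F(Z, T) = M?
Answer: 1360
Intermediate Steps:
M = 40 (M = 11 + 29 = 40)
F(Z, T) = 40
b - F(-59, 20) = 1400 - 1*40 = 1400 - 40 = 1360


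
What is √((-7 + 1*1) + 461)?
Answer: √455 ≈ 21.331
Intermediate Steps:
√((-7 + 1*1) + 461) = √((-7 + 1) + 461) = √(-6 + 461) = √455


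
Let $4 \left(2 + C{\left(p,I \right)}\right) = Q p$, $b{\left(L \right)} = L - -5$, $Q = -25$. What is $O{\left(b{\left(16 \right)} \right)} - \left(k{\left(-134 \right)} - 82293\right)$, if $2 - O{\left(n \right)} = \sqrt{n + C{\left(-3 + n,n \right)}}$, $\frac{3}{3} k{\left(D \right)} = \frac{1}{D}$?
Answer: $\frac{11027531}{134} - \frac{i \sqrt{374}}{2} \approx 82295.0 - 9.6695 i$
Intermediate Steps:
$k{\left(D \right)} = \frac{1}{D}$
$b{\left(L \right)} = 5 + L$ ($b{\left(L \right)} = L + 5 = 5 + L$)
$C{\left(p,I \right)} = -2 - \frac{25 p}{4}$ ($C{\left(p,I \right)} = -2 + \frac{\left(-25\right) p}{4} = -2 - \frac{25 p}{4}$)
$O{\left(n \right)} = 2 - \sqrt{\frac{67}{4} - \frac{21 n}{4}}$ ($O{\left(n \right)} = 2 - \sqrt{n - \left(2 + \frac{25 \left(-3 + n\right)}{4}\right)} = 2 - \sqrt{n - \left(- \frac{67}{4} + \frac{25 n}{4}\right)} = 2 - \sqrt{\frac{67}{4} - \frac{21 n}{4}}$)
$O{\left(b{\left(16 \right)} \right)} - \left(k{\left(-134 \right)} - 82293\right) = \left(2 - \frac{\sqrt{67 - 21 \left(5 + 16\right)}}{2}\right) - \left(\frac{1}{-134} - 82293\right) = \left(2 - \frac{\sqrt{67 - 441}}{2}\right) - \left(- \frac{1}{134} - 82293\right) = \left(2 - \frac{\sqrt{67 - 441}}{2}\right) - - \frac{11027263}{134} = \left(2 - \frac{\sqrt{-374}}{2}\right) + \frac{11027263}{134} = \left(2 - \frac{i \sqrt{374}}{2}\right) + \frac{11027263}{134} = \frac{11027531}{134} - \frac{i \sqrt{374}}{2}$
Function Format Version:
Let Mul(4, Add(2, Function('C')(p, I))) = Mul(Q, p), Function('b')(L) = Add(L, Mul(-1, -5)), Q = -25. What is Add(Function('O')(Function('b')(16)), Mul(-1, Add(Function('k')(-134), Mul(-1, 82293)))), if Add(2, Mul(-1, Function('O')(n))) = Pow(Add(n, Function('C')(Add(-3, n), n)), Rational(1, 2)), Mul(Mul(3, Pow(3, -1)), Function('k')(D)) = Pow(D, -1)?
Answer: Add(Rational(11027531, 134), Mul(Rational(-1, 2), I, Pow(374, Rational(1, 2)))) ≈ Add(82295., Mul(-9.6695, I))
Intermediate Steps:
Function('k')(D) = Pow(D, -1)
Function('b')(L) = Add(5, L) (Function('b')(L) = Add(L, 5) = Add(5, L))
Function('C')(p, I) = Add(-2, Mul(Rational(-25, 4), p)) (Function('C')(p, I) = Add(-2, Mul(Rational(1, 4), Mul(-25, p))) = Add(-2, Mul(Rational(-25, 4), p)))
Function('O')(n) = Add(2, Mul(-1, Pow(Add(Rational(67, 4), Mul(Rational(-21, 4), n)), Rational(1, 2)))) (Function('O')(n) = Add(2, Mul(-1, Pow(Add(n, Add(-2, Mul(Rational(-25, 4), Add(-3, n)))), Rational(1, 2)))) = Add(2, Mul(-1, Pow(Add(n, Add(-2, Add(Rational(75, 4), Mul(Rational(-25, 4), n)))), Rational(1, 2)))) = Add(2, Mul(-1, Pow(Add(n, Add(Rational(67, 4), Mul(Rational(-25, 4), n))), Rational(1, 2)))) = Add(2, Mul(-1, Pow(Add(Rational(67, 4), Mul(Rational(-21, 4), n)), Rational(1, 2)))))
Add(Function('O')(Function('b')(16)), Mul(-1, Add(Function('k')(-134), Mul(-1, 82293)))) = Add(Add(2, Mul(Rational(-1, 2), Pow(Add(67, Mul(-21, Add(5, 16))), Rational(1, 2)))), Mul(-1, Add(Pow(-134, -1), Mul(-1, 82293)))) = Add(Add(2, Mul(Rational(-1, 2), Pow(Add(67, Mul(-21, 21)), Rational(1, 2)))), Mul(-1, Add(Rational(-1, 134), -82293))) = Add(Add(2, Mul(Rational(-1, 2), Pow(Add(67, -441), Rational(1, 2)))), Mul(-1, Rational(-11027263, 134))) = Add(Add(2, Mul(Rational(-1, 2), Pow(-374, Rational(1, 2)))), Rational(11027263, 134)) = Add(Add(2, Mul(Rational(-1, 2), Mul(I, Pow(374, Rational(1, 2))))), Rational(11027263, 134)) = Add(Add(2, Mul(Rational(-1, 2), I, Pow(374, Rational(1, 2)))), Rational(11027263, 134)) = Add(Rational(11027531, 134), Mul(Rational(-1, 2), I, Pow(374, Rational(1, 2))))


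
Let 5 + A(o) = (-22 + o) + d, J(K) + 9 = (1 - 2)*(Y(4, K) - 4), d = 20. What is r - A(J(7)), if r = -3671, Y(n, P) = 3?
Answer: -3656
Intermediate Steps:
J(K) = -8 (J(K) = -9 + (1 - 2)*(3 - 4) = -9 - 1*(-1) = -9 + 1 = -8)
A(o) = -7 + o (A(o) = -5 + ((-22 + o) + 20) = -5 + (-2 + o) = -7 + o)
r - A(J(7)) = -3671 - (-7 - 8) = -3671 - 1*(-15) = -3671 + 15 = -3656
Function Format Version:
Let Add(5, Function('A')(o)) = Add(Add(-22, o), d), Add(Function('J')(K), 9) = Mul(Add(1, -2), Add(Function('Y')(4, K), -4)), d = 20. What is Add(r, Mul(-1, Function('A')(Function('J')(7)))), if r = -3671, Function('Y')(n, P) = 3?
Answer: -3656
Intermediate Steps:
Function('J')(K) = -8 (Function('J')(K) = Add(-9, Mul(Add(1, -2), Add(3, -4))) = Add(-9, Mul(-1, -1)) = Add(-9, 1) = -8)
Function('A')(o) = Add(-7, o) (Function('A')(o) = Add(-5, Add(Add(-22, o), 20)) = Add(-5, Add(-2, o)) = Add(-7, o))
Add(r, Mul(-1, Function('A')(Function('J')(7)))) = Add(-3671, Mul(-1, Add(-7, -8))) = Add(-3671, Mul(-1, -15)) = Add(-3671, 15) = -3656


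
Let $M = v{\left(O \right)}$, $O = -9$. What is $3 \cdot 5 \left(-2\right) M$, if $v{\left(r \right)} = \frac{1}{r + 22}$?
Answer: $- \frac{30}{13} \approx -2.3077$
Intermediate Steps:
$v{\left(r \right)} = \frac{1}{22 + r}$
$M = \frac{1}{13}$ ($M = \frac{1}{22 - 9} = \frac{1}{13} \approx 0.076923$)
$3 \cdot 5 \left(-2\right) M = 3 \cdot 5 \left(-2\right) \frac{1}{13} = 15 \left(-2\right) \frac{1}{13} = \left(-30\right) \frac{1}{13} = - \frac{30}{13}$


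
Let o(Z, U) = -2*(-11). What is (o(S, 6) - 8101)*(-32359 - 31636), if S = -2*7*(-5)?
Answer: 517015605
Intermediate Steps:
S = 70 (S = -14*(-5) = 70)
o(Z, U) = 22
(o(S, 6) - 8101)*(-32359 - 31636) = (22 - 8101)*(-32359 - 31636) = -8079*(-63995) = 517015605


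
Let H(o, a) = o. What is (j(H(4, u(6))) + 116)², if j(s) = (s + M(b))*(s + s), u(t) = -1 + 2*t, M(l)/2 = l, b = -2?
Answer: 13456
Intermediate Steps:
M(l) = 2*l
j(s) = 2*s*(-4 + s) (j(s) = (s + 2*(-2))*(s + s) = (s - 4)*(2*s) = (-4 + s)*(2*s) = 2*s*(-4 + s))
(j(H(4, u(6))) + 116)² = (2*4*(-4 + 4) + 116)² = (2*4*0 + 116)² = (0 + 116)² = 116² = 13456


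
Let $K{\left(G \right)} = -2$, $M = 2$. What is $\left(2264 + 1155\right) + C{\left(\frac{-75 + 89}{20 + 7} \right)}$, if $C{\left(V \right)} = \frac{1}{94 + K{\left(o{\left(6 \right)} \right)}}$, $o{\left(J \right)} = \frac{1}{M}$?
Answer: $\frac{314549}{92} \approx 3419.0$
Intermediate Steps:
$o{\left(J \right)} = \frac{1}{2}$
$C{\left(V \right)} = \frac{1}{92}$ ($C{\left(V \right)} = \frac{1}{94 - 2} = \frac{1}{92}$)
$\left(2264 + 1155\right) + C{\left(\frac{-75 + 89}{20 + 7} \right)} = \left(2264 + 1155\right) + \frac{1}{92} = 3419 + \frac{1}{92} = \frac{314549}{92}$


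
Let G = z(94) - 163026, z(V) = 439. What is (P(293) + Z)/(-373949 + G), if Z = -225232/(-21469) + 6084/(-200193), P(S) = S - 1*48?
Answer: -52283591145/109809591563672 ≈ -0.00047613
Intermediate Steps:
P(S) = -48 + S (P(S) = S - 48 = -48 + S)
G = -162587 (G = 439 - 163026 = -162587)
Z = 2140916780/204663977 (Z = -225232*(-1/21469) + 6084*(-1/200193) = 32176/3067 - 2028/66731 = 2140916780/204663977 ≈ 10.461)
(P(293) + Z)/(-373949 + G) = ((-48 + 293) + 2140916780/204663977)/(-373949 - 162587) = (245 + 2140916780/204663977)/(-536536) = (52283591145/204663977)*(-1/536536) = -52283591145/109809591563672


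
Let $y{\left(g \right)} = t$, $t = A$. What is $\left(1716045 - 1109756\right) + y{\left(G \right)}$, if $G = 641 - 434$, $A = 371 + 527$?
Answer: $607187$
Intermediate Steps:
$A = 898$
$t = 898$
$G = 207$
$y{\left(g \right)} = 898$
$\left(1716045 - 1109756\right) + y{\left(G \right)} = \left(1716045 - 1109756\right) + 898 = 606289 + 898 = 607187$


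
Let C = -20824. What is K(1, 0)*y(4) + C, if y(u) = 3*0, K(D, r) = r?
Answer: -20824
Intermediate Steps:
y(u) = 0
K(1, 0)*y(4) + C = 0*0 - 20824 = 0 - 20824 = -20824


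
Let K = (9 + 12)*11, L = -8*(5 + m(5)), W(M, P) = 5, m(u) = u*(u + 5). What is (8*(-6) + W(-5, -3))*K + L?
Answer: -10373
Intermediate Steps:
m(u) = u*(5 + u)
L = -440 (L = -8*(5 + 5*(5 + 5)) = -8*(5 + 5*10) = -8*(5 + 50) = -8*55 = -440)
K = 231 (K = 21*11 = 231)
(8*(-6) + W(-5, -3))*K + L = (8*(-6) + 5)*231 - 440 = (-48 + 5)*231 - 440 = -43*231 - 440 = -9933 - 440 = -10373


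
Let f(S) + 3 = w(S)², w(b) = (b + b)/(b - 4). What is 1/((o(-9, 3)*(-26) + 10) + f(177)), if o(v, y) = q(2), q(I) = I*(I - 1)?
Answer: -29929/1221489 ≈ -0.024502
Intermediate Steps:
q(I) = I*(-1 + I)
o(v, y) = 2 (o(v, y) = 2*(-1 + 2) = 2*1 = 2)
w(b) = 2*b/(-4 + b) (w(b) = (2*b)/(-4 + b) = 2*b/(-4 + b))
f(S) = -3 + 4*S²/(-4 + S)² (f(S) = -3 + (2*S/(-4 + S))² = -3 + 4*S²/(-4 + S)²)
1/((o(-9, 3)*(-26) + 10) + f(177)) = 1/((2*(-26) + 10) + (-3 + 4*177²/(-4 + 177)²)) = 1/((-52 + 10) + (-3 + 4*31329/173²)) = 1/(-42 + (-3 + 4*31329*(1/29929))) = 1/(-42 + (-3 + 125316/29929)) = 1/(-42 + 35529/29929) = 1/(-1221489/29929) = -29929/1221489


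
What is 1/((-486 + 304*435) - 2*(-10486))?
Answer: 1/152726 ≈ 6.5477e-6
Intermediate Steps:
1/((-486 + 304*435) - 2*(-10486)) = 1/((-486 + 132240) + 20972) = 1/(131754 + 20972) = 1/152726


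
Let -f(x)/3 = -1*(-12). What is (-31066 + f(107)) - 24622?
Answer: -55724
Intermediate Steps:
f(x) = -36 (f(x) = -(-3)*(-12) = -3*12 = -36)
(-31066 + f(107)) - 24622 = (-31066 - 36) - 24622 = -31102 - 24622 = -55724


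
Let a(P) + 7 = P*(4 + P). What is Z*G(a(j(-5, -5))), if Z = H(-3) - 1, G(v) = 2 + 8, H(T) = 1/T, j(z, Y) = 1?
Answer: -40/3 ≈ -13.333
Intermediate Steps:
a(P) = -7 + P*(4 + P)
G(v) = 10
Z = -4/3 (Z = 1/(-3) - 1 = -⅓ - 1 = -4/3 ≈ -1.3333)
Z*G(a(j(-5, -5))) = -4/3*10 = -40/3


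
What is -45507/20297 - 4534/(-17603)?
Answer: -709033123/357288091 ≈ -1.9845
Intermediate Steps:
-45507/20297 - 4534/(-17603) = -45507*1/20297 - 4534*(-1/17603) = -45507/20297 + 4534/17603 = -709033123/357288091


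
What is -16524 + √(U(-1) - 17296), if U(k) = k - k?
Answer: -16524 + 4*I*√1081 ≈ -16524.0 + 131.51*I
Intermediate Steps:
U(k) = 0
-16524 + √(U(-1) - 17296) = -16524 + √(0 - 17296) = -16524 + √(-17296) = -16524 + 4*I*√1081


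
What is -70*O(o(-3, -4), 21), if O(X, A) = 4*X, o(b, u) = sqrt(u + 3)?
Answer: -280*I ≈ -280.0*I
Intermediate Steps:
o(b, u) = sqrt(3 + u)
-70*O(o(-3, -4), 21) = -280*sqrt(3 - 4) = -280*sqrt(-1) = -280*I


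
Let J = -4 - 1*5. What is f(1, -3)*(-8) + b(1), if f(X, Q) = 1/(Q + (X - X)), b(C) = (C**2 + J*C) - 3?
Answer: -25/3 ≈ -8.3333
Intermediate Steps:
J = -9 (J = -4 - 5 = -9)
b(C) = -3 + C**2 - 9*C (b(C) = (C**2 - 9*C) - 3 = -3 + C**2 - 9*C)
f(X, Q) = 1/Q (f(X, Q) = 1/(Q + 0) = 1/Q)
f(1, -3)*(-8) + b(1) = -8/(-3) + (-3 + 1**2 - 9*1) = -1/3*(-8) + (-3 + 1 - 9) = 8/3 - 11 = -25/3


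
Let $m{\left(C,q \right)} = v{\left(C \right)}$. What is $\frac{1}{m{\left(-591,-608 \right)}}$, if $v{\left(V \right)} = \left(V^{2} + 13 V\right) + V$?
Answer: $\frac{1}{341007} \approx 2.9325 \cdot 10^{-6}$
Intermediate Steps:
$v{\left(V \right)} = V^{2} + 14 V$
$m{\left(C,q \right)} = C \left(14 + C\right)$
$\frac{1}{m{\left(-591,-608 \right)}} = \frac{1}{\left(-591\right) \left(14 - 591\right)} = \frac{1}{\left(-591\right) \left(-577\right)} = \frac{1}{341007}$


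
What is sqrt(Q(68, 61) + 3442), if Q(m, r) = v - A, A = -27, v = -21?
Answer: 2*sqrt(862) ≈ 58.720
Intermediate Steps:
Q(m, r) = 6 (Q(m, r) = -21 - 1*(-27) = -21 + 27 = 6)
sqrt(Q(68, 61) + 3442) = sqrt(6 + 3442) = sqrt(3448) = 2*sqrt(862)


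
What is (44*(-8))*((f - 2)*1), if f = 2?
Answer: 0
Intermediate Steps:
(44*(-8))*((f - 2)*1) = (44*(-8))*((2 - 2)*1) = -0 = -352*0 = 0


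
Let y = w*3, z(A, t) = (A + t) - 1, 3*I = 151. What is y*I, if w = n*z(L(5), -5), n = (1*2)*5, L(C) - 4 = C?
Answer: 4530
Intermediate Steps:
I = 151/3 (I = (⅓)*151 = 151/3 ≈ 50.333)
L(C) = 4 + C
z(A, t) = -1 + A + t
n = 10 (n = 2*5 = 10)
w = 30 (w = 10*(-1 + (4 + 5) - 5) = 10*(-1 + 9 - 5) = 10*3 = 30)
y = 90 (y = 30*3 = 90)
y*I = 90*(151/3) = 4530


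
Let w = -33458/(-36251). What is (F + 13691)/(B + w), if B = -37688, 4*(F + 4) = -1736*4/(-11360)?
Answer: -704565627007/1939995806600 ≈ -0.36318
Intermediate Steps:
w = 33458/36251 (w = -33458*(-1/36251) = 33458/36251 ≈ 0.92295)
F = -5463/1420 (F = -4 + (-1736*4/(-11360))/4 = -4 + (-6944*(-1/11360))/4 = -4 + (¼)*(217/355) = -4 + 217/1420 = -5463/1420 ≈ -3.8472)
(F + 13691)/(B + w) = (-5463/1420 + 13691)/(-37688 + 33458/36251) = 19435757/(1420*(-1366194230/36251)) = (19435757/1420)*(-36251/1366194230) = -704565627007/1939995806600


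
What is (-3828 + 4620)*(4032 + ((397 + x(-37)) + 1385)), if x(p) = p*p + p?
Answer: 5659632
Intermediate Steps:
x(p) = p + p² (x(p) = p² + p = p + p²)
(-3828 + 4620)*(4032 + ((397 + x(-37)) + 1385)) = (-3828 + 4620)*(4032 + ((397 - 37*(1 - 37)) + 1385)) = 792*(4032 + ((397 - 37*(-36)) + 1385)) = 792*(4032 + ((397 + 1332) + 1385)) = 792*(4032 + (1729 + 1385)) = 792*(4032 + 3114) = 792*7146 = 5659632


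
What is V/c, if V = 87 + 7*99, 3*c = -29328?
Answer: -15/188 ≈ -0.079787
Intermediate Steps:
c = -9776 (c = (⅓)*(-29328) = -9776)
V = 780 (V = 87 + 693 = 780)
V/c = 780/(-9776) = 780*(-1/9776) = -15/188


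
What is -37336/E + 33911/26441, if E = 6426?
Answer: -384644545/84954933 ≈ -4.5276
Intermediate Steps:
-37336/E + 33911/26441 = -37336/6426 + 33911/26441 = -37336*1/6426 + 33911*(1/26441) = -18668/3213 + 33911/26441 = -384644545/84954933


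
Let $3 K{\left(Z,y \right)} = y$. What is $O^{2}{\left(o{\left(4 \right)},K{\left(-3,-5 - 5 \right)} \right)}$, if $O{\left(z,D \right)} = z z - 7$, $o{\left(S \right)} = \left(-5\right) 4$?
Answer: $154449$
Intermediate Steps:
$K{\left(Z,y \right)} = \frac{y}{3}$
$o{\left(S \right)} = -20$
$O{\left(z,D \right)} = -7 + z^{2}$ ($O{\left(z,D \right)} = z^{2} - 7 = -7 + z^{2}$)
$O^{2}{\left(o{\left(4 \right)},K{\left(-3,-5 - 5 \right)} \right)} = \left(-7 + \left(-20\right)^{2}\right)^{2} = \left(-7 + 400\right)^{2} = 393^{2} = 154449$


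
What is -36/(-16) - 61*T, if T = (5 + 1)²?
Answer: -8775/4 ≈ -2193.8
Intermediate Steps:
T = 36 (T = 6² = 36)
-36/(-16) - 61*T = -36/(-16) - 61*36 = -36*(-1/16) - 2196 = 9/4 - 2196 = -8775/4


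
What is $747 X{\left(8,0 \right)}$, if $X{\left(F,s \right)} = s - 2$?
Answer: $-1494$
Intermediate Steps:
$X{\left(F,s \right)} = -2 + s$
$747 X{\left(8,0 \right)} = 747 \left(-2 + 0\right) = 747 \left(-2\right) = -1494$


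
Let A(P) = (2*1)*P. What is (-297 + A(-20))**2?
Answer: 113569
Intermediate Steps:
A(P) = 2*P
(-297 + A(-20))**2 = (-297 + 2*(-20))**2 = (-297 - 40)**2 = (-337)**2 = 113569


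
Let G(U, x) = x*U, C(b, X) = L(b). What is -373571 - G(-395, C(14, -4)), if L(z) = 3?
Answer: -372386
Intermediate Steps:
C(b, X) = 3
G(U, x) = U*x
-373571 - G(-395, C(14, -4)) = -373571 - (-395)*3 = -373571 - 1*(-1185) = -373571 + 1185 = -372386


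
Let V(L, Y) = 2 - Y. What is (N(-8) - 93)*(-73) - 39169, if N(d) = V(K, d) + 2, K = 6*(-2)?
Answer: -33256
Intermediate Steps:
K = -12
N(d) = 4 - d (N(d) = (2 - d) + 2 = 4 - d)
(N(-8) - 93)*(-73) - 39169 = ((4 - 1*(-8)) - 93)*(-73) - 39169 = ((4 + 8) - 93)*(-73) - 39169 = (12 - 93)*(-73) - 39169 = -81*(-73) - 39169 = 5913 - 39169 = -33256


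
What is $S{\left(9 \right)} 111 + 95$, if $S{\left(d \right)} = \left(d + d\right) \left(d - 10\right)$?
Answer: $-1903$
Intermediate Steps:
$S{\left(d \right)} = 2 d \left(-10 + d\right)$
$S{\left(9 \right)} 111 + 95 = 2 \cdot 9 \left(-10 + 9\right) 111 + 95 = 2 \cdot 9 \left(-1\right) 111 + 95 = \left(-18\right) 111 + 95 = -1998 + 95 = -1903$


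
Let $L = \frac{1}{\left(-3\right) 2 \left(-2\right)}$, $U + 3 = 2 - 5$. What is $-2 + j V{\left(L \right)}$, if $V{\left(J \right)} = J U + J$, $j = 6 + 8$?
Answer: $- \frac{47}{6} \approx -7.8333$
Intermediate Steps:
$j = 14$
$U = -6$ ($U = -3 + \left(2 - 5\right) = -3 - 3 = -6$)
$L = \frac{1}{12}$ ($L = \frac{1}{\left(-6\right) \left(-2\right)} = \frac{1}{12} \approx 0.083333$)
$V{\left(J \right)} = - 5 J$ ($V{\left(J \right)} = J \left(-6\right) + J = - 6 J + J = - 5 J$)
$-2 + j V{\left(L \right)} = -2 + 14 \left(\left(-5\right) \frac{1}{12}\right) = -2 + 14 \left(- \frac{5}{12}\right) = -2 - \frac{35}{6} = - \frac{47}{6}$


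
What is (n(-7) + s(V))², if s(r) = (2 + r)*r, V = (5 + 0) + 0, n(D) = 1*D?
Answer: 784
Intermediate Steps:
n(D) = D
V = 5 (V = 5 + 0 = 5)
s(r) = r*(2 + r)
(n(-7) + s(V))² = (-7 + 5*(2 + 5))² = (-7 + 5*7)² = (-7 + 35)² = 28² = 784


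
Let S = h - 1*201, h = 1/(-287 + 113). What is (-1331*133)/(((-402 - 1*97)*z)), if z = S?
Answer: -30802002/17452525 ≈ -1.7649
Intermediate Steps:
h = -1/174 (h = 1/(-174) = -1/174 ≈ -0.0057471)
S = -34975/174 (S = -1/174 - 1*201 = -1/174 - 201 = -34975/174 ≈ -201.01)
z = -34975/174 ≈ -201.01
(-1331*133)/(((-402 - 1*97)*z)) = (-1331*133)/(((-402 - 1*97)*(-34975/174))) = -177023*(-174/(34975*(-402 - 97))) = -177023/((-499*(-34975/174))) = -177023/17452525/174 = -177023*174/17452525 = -30802002/17452525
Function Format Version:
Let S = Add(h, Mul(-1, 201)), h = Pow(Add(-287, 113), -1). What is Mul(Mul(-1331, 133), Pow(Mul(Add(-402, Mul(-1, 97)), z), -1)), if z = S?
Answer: Rational(-30802002, 17452525) ≈ -1.7649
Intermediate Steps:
h = Rational(-1, 174) (h = Pow(-174, -1) = Rational(-1, 174) ≈ -0.0057471)
S = Rational(-34975, 174) (S = Add(Rational(-1, 174), Mul(-1, 201)) = Add(Rational(-1, 174), -201) = Rational(-34975, 174) ≈ -201.01)
z = Rational(-34975, 174) ≈ -201.01
Mul(Mul(-1331, 133), Pow(Mul(Add(-402, Mul(-1, 97)), z), -1)) = Mul(Mul(-1331, 133), Pow(Mul(Add(-402, Mul(-1, 97)), Rational(-34975, 174)), -1)) = Mul(-177023, Pow(Mul(Add(-402, -97), Rational(-34975, 174)), -1)) = Mul(-177023, Pow(Mul(-499, Rational(-34975, 174)), -1)) = Mul(-177023, Pow(Rational(17452525, 174), -1)) = Mul(-177023, Rational(174, 17452525)) = Rational(-30802002, 17452525)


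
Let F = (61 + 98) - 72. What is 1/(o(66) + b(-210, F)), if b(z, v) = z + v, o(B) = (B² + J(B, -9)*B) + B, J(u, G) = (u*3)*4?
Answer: 1/56571 ≈ 1.7677e-5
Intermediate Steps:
F = 87 (F = 159 - 72 = 87)
J(u, G) = 12*u (J(u, G) = (3*u)*4 = 12*u)
o(B) = B + 13*B² (o(B) = (B² + (12*B)*B) + B = (B² + 12*B²) + B = 13*B² + B = B + 13*B²)
b(z, v) = v + z
1/(o(66) + b(-210, F)) = 1/(66*(1 + 13*66) + (87 - 210)) = 1/(66*(1 + 858) - 123) = 1/(66*859 - 123) = 1/(56694 - 123) = 1/56571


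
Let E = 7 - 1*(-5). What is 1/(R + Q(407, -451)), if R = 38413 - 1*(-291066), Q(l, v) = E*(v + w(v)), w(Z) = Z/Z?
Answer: 1/324079 ≈ 3.0857e-6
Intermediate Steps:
w(Z) = 1
E = 12 (E = 7 + 5 = 12)
Q(l, v) = 12 + 12*v (Q(l, v) = 12*(v + 1) = 12*(1 + v) = 12 + 12*v)
R = 329479 (R = 38413 + 291066 = 329479)
1/(R + Q(407, -451)) = 1/(329479 + (12 + 12*(-451))) = 1/(329479 + (12 - 5412)) = 1/(329479 - 5400) = 1/324079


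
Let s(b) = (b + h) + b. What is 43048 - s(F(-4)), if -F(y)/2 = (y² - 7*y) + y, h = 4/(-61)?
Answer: 2635692/61 ≈ 43208.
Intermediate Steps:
h = -4/61 (h = 4*(-1/61) = -4/61 ≈ -0.065574)
F(y) = -2*y² + 12*y (F(y) = -2*((y² - 7*y) + y) = -2*(y² - 6*y) = -2*y² + 12*y)
s(b) = -4/61 + 2*b (s(b) = (b - 4/61) + b = (-4/61 + b) + b = -4/61 + 2*b)
43048 - s(F(-4)) = 43048 - (-4/61 + 2*(2*(-4)*(6 - 1*(-4)))) = 43048 - (-4/61 + 2*(2*(-4)*(6 + 4))) = 43048 - (-4/61 + 2*(2*(-4)*10)) = 43048 - (-4/61 + 2*(-80)) = 43048 - (-4/61 - 160) = 43048 - 1*(-9764/61) = 43048 + 9764/61 = 2635692/61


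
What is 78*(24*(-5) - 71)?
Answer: -14898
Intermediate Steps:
78*(24*(-5) - 71) = 78*(-120 - 71) = 78*(-191) = -14898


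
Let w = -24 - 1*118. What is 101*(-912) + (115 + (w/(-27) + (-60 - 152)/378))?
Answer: -5795515/63 ≈ -91992.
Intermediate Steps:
w = -142 (w = -24 - 118 = -142)
101*(-912) + (115 + (w/(-27) + (-60 - 152)/378)) = 101*(-912) + (115 + (-142/(-27) + (-60 - 152)/378)) = -92112 + (115 + (-142*(-1/27) - 212*1/378)) = -92112 + (115 + (142/27 - 106/189)) = -92112 + (115 + 296/63) = -92112 + 7541/63 = -5795515/63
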